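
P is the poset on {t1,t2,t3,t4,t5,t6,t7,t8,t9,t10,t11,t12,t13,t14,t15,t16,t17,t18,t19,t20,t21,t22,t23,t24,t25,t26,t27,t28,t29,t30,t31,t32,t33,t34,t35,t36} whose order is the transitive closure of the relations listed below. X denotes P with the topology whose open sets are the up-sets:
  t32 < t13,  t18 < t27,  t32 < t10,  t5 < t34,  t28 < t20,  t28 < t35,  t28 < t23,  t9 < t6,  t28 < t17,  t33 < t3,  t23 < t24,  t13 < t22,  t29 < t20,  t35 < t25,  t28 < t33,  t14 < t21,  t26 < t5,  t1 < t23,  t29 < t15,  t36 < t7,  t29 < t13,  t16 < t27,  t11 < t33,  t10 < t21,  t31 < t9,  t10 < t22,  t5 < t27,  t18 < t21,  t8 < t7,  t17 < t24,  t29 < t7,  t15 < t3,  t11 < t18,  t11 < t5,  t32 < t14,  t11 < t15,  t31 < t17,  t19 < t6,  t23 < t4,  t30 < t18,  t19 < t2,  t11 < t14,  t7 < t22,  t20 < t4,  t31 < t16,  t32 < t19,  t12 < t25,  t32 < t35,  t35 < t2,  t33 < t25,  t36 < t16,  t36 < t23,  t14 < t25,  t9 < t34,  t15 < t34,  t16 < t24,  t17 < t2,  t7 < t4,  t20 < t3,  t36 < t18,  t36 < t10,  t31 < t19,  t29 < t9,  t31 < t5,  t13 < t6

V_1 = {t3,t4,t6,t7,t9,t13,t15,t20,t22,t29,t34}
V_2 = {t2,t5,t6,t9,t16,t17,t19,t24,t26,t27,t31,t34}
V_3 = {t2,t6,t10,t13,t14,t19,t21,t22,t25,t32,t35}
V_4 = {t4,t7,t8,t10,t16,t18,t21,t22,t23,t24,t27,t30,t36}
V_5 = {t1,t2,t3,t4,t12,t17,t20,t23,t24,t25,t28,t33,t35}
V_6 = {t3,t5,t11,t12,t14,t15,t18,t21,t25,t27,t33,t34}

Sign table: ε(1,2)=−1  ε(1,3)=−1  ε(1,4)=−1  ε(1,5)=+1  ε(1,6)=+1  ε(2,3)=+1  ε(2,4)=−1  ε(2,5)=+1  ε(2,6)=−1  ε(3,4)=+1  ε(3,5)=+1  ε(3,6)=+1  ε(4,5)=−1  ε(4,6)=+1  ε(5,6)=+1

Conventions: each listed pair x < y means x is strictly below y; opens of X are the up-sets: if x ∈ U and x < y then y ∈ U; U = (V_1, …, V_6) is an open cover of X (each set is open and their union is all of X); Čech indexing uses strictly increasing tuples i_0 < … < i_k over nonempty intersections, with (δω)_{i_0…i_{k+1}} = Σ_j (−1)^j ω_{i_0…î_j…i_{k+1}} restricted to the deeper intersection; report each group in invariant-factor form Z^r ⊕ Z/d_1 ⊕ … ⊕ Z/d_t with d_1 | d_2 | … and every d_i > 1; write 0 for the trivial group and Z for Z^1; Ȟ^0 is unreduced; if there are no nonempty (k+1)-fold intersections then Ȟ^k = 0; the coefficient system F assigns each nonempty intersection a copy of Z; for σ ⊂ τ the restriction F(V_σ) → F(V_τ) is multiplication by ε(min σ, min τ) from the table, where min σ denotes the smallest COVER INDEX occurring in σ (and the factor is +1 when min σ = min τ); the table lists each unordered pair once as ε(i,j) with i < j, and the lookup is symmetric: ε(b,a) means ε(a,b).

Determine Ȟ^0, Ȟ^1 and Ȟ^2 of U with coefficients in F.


intersection data:
  V12={t6,t9,t34} V13={t6,t13,t22} V14={t4,t7,t22} V15={t3,t4,t20} V16={t3,t15,t34} V23={t2,t6,t19} V24={t16,t24,t27} V25={t2,t17,t24} V26={t5,t27,t34} V34={t10,t21,t22} V35={t2,t25,t35} V36={t14,t21,t25} V45={t4,t23,t24} V46={t18,t21,t27} V56={t3,t12,t25,t33}
  V123={t6} V126={t34} V134={t22} V145={t4} V156={t3} V235={t2} V245={t24} V246={t27} V346={t21} V356={t25}
C dims 6,15,10; δ0: rk 6, SNF 1^5·2; δ1: rk 9, SNF 1^9
Ȟ^0 = (6 − 6) − 0 = 0, so Ȟ^0 ≅ 0
Ȟ^1 = (15 − 9) − 6 = 0 plus torsion [2], so Ȟ^1 ≅ Z/2
Ȟ^2 = (10 − 0) − 9 = 1, so Ȟ^2 ≅ Z

Ȟ^0 ≅ 0; Ȟ^1 ≅ Z/2; Ȟ^2 ≅ Z


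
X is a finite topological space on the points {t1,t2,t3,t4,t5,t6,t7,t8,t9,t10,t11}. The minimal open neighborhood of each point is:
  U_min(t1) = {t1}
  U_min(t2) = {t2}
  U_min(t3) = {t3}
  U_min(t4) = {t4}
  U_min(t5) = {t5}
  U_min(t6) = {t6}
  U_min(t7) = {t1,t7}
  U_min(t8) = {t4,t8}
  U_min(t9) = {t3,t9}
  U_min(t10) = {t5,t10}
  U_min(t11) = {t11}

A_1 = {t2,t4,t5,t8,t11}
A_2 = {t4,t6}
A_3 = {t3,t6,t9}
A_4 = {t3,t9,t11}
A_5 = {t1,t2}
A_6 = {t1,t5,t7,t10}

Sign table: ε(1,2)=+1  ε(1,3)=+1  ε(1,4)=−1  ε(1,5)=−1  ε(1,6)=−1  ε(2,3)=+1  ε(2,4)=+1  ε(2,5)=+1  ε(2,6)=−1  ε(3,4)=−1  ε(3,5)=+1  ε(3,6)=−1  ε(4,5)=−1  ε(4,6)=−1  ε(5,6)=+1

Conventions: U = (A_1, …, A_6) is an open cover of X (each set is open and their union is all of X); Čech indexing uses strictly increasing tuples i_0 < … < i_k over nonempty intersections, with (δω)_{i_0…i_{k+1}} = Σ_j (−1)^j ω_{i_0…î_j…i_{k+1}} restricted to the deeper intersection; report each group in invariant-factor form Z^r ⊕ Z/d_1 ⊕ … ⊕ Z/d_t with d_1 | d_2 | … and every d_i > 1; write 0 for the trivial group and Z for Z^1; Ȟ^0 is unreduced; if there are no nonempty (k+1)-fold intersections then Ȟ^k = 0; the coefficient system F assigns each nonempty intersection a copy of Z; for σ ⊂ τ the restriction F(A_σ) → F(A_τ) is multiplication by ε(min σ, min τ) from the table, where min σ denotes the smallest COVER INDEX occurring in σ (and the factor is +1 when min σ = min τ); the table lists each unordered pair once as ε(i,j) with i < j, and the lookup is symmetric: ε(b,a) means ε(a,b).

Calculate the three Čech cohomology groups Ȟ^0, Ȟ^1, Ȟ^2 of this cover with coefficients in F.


Ȟ^0 = Z,  Ȟ^1 = Z^2,  Ȟ^2 = 0

nerve of the cover:
  A12={t4} A14={t11} A15={t2} A16={t5} A23={t6} A34={t3,t9} A56={t1}
C dims 6,7; δ0: rk 5, SNF 1^5
Ȟ^0 = (6 − 5) − 0 = 1, so Ȟ^0 ≅ Z
Ȟ^1 = (7 − 0) − 5 = 2, so Ȟ^1 ≅ Z^2
Ȟ^2 = (0 − 0) − 0 = 0, so Ȟ^2 ≅ 0


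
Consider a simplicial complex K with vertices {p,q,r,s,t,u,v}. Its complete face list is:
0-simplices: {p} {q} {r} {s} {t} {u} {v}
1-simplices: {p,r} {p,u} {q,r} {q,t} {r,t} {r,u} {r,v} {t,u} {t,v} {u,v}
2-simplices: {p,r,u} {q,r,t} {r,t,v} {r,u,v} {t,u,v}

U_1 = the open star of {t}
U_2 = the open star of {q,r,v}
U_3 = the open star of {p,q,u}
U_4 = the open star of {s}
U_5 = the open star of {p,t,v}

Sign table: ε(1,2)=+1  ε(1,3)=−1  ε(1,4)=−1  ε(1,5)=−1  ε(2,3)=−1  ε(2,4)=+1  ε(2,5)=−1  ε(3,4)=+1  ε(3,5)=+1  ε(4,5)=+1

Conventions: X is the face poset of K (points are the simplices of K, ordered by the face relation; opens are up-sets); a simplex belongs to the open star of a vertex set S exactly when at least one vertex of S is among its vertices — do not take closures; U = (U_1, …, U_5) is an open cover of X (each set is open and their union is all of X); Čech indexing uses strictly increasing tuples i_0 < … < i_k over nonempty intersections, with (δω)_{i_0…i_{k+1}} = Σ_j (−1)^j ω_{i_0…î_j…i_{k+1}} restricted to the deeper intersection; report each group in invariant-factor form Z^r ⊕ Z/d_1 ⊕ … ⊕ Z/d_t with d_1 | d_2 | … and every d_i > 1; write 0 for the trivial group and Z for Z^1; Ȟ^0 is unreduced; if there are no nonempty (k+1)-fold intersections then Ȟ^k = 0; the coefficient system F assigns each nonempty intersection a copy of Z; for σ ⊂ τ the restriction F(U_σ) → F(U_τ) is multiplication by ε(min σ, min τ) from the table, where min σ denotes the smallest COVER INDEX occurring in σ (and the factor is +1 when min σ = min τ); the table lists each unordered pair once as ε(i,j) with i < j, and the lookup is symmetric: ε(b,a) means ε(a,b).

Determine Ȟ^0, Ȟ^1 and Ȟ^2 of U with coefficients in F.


Ȟ^0 ≅ Z^2,  Ȟ^1 ≅ 0,  Ȟ^2 ≅ 0

cover nerve:
  U1={{t},{q,t},{r,t},{t,u},{t,v},{q,r,t},{r,t,v},{t,u,v}} U2={{q},{r},{v},{p,r},{q,r},{q,t},{r,t},{r,u},{r,v},{t,v},{u,v},{p,r,u},{q,r,t},{r,t,v},{r,u,v},{t,u,v}} U3={{p},{q},{u},{p,r},{p,u},{q,r},{q,t},{r,u},{t,u},{u,v},{p,r,u},{q,r,t},{r,u,v},{t,u,v}} U4={{s}} U5={{p},{t},{v},{p,r},{p,u},{q,t},{r,t},{r,v},{t,u},{t,v},{u,v},{p,r,u},{q,r,t},{r,t,v},{r,u,v},{t,u,v}}
  U12={{q,t},{r,t},{t,v},{q,r,t},{r,t,v},{t,u,v}} U13={{q,t},{t,u},{q,r,t},{t,u,v}} U15={{t},{q,t},{r,t},{t,u},{t,v},{q,r,t},{r,t,v},{t,u,v}} U23={{q},{p,r},{q,r},{q,t},{r,u},{u,v},{p,r,u},{q,r,t},{r,u,v},{t,u,v}} U25={{v},{p,r},{q,t},{r,t},{r,v},{t,v},{u,v},{p,r,u},{q,r,t},{r,t,v},{r,u,v},{t,u,v}} U35={{p},{p,r},{p,u},{q,t},{t,u},{u,v},{p,r,u},{q,r,t},{r,u,v},{t,u,v}}
  U123={{q,t},{q,r,t},{t,u,v}} U125={{q,t},{r,t},{t,v},{q,r,t},{r,t,v},{t,u,v}} U135={{q,t},{t,u},{q,r,t},{t,u,v}} U235={{p,r},{q,t},{u,v},{p,r,u},{q,r,t},{r,u,v},{t,u,v}}
  U1235={{q,t},{q,r,t},{t,u,v}}
C dims 5,6,4,1; δ0: rk 3, SNF 1^3; δ1: rk 3, SNF 1^3; δ2: rk 1, SNF 1^1
Ȟ^0: (5−3)−0=2 ⇒ Z^2
Ȟ^1: (6−3)−3=0 ⇒ 0
Ȟ^2: (4−1)−3=0 ⇒ 0


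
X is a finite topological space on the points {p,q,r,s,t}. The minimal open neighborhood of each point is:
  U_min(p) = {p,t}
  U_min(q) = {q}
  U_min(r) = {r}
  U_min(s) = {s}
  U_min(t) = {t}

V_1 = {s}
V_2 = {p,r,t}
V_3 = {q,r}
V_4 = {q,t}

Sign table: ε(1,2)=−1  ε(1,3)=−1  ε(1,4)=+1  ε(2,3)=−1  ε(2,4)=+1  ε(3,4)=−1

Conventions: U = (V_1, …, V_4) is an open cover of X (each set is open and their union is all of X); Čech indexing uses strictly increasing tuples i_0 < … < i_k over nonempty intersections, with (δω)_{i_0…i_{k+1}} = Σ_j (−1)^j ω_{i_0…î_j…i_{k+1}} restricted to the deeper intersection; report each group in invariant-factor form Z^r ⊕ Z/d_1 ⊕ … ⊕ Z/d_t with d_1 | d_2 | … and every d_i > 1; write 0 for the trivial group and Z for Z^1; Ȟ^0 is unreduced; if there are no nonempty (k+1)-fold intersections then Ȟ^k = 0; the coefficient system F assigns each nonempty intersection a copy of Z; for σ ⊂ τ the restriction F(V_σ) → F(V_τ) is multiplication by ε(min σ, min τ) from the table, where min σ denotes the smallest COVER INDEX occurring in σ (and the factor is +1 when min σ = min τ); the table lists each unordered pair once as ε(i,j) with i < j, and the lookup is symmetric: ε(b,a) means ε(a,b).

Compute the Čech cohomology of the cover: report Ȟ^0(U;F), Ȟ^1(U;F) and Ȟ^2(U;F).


cover nerve:
  V23={r} V24={t} V34={q}
C dims 4,3; δ0: rk 2, SNF 1^2
Ȟ^0: (4−2)−0=2 ⇒ Z^2
Ȟ^1: (3−0)−2=1 ⇒ Z
Ȟ^2: (0−0)−0=0 ⇒ 0

Ȟ^0 ≅ Z^2; Ȟ^1 ≅ Z; Ȟ^2 ≅ 0


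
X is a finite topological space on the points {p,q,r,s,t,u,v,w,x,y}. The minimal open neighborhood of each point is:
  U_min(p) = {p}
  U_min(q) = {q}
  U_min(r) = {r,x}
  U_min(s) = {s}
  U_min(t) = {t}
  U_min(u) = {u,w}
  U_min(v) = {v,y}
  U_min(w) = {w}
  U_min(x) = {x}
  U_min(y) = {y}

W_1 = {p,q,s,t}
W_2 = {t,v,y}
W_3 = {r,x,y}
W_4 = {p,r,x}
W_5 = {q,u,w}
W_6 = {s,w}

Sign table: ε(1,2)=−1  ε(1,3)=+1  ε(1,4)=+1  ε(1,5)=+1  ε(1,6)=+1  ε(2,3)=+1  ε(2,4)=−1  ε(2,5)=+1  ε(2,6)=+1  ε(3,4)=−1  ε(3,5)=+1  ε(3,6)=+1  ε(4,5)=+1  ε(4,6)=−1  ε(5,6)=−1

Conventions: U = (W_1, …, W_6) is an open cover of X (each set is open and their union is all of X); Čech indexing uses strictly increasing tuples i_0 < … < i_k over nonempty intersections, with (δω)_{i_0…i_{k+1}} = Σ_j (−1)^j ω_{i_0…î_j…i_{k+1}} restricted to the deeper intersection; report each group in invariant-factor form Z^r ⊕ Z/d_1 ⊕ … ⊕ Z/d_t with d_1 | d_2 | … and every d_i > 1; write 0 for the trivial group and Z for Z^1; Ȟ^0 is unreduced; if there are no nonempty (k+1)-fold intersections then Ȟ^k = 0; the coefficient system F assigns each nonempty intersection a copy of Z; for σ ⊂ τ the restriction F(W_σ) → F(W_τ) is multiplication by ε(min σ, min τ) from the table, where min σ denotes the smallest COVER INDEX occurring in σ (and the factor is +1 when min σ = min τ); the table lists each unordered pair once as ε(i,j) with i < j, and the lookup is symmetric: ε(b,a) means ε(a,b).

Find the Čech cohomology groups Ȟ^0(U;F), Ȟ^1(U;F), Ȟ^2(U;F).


nerve simplices:
  W12={t} W14={p} W15={q} W16={s} W23={y} W34={r,x} W56={w}
C dims 6,7; δ0: rk 6, SNF 1^5·2
degree 0: 6−6−0 = 0 → Ȟ^0 ≅ 0
degree 1: 7−0−6 = 1 plus torsion [2] → Ȟ^1 ≅ Z ⊕ Z/2
degree 2: 0−0−0 = 0 → Ȟ^2 ≅ 0

Ȟ^0 = 0, Ȟ^1 = Z ⊕ Z/2 and Ȟ^2 = 0


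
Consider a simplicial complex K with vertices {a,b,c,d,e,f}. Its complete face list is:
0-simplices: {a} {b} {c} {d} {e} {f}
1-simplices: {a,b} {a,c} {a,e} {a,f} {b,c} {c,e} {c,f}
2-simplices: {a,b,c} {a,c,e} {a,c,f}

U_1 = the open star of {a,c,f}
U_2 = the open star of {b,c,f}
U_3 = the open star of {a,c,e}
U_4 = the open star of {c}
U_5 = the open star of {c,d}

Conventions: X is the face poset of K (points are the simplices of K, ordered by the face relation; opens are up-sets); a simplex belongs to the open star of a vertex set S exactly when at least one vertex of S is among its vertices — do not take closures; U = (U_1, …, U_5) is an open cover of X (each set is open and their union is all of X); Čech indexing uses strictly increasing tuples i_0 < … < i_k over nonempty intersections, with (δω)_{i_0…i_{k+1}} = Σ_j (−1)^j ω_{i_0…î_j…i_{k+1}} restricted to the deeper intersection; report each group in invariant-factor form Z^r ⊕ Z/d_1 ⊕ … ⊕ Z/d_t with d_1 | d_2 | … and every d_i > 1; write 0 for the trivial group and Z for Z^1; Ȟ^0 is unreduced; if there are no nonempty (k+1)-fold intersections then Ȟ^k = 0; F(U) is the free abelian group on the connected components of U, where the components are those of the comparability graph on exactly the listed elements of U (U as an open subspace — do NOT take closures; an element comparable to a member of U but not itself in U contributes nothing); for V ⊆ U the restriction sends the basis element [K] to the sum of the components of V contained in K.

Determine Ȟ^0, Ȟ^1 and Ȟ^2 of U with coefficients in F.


nerve simplices:
  U1={{a},{c},{f},{a,b},{a,c},{a,e},{a,f},{b,c},{c,e},{c,f},{a,b,c},{a,c,e},{a,c,f}} U2={{b},{c},{f},{a,b},{a,c},{a,f},{b,c},{c,e},{c,f},{a,b,c},{a,c,e},{a,c,f}} U3={{a},{c},{e},{a,b},{a,c},{a,e},{a,f},{b,c},{c,e},{c,f},{a,b,c},{a,c,e},{a,c,f}} U4={{c},{a,c},{b,c},{c,e},{c,f},{a,b,c},{a,c,e},{a,c,f}} U5={{c},{d},{a,c},{b,c},{c,e},{c,f},{a,b,c},{a,c,e},{a,c,f}}
  U12={{c},{f},{a,b},{a,c},{a,f},{b,c},{c,e},{c,f},{a,b,c},{a,c,e},{a,c,f}} U13={{a},{c},{a,b},{a,c},{a,e},{a,f},{b,c},{c,e},{c,f},{a,b,c},{a,c,e},{a,c,f}} U14={{c},{a,c},{b,c},{c,e},{c,f},{a,b,c},{a,c,e},{a,c,f}} U15={{c},{a,c},{b,c},{c,e},{c,f},{a,b,c},{a,c,e},{a,c,f}} U23={{c},{a,b},{a,c},{a,f},{b,c},{c,e},{c,f},{a,b,c},{a,c,e},{a,c,f}} U24={{c},{a,c},{b,c},{c,e},{c,f},{a,b,c},{a,c,e},{a,c,f}} U25={{c},{a,c},{b,c},{c,e},{c,f},{a,b,c},{a,c,e},{a,c,f}} U34={{c},{a,c},{b,c},{c,e},{c,f},{a,b,c},{a,c,e},{a,c,f}} U35={{c},{a,c},{b,c},{c,e},{c,f},{a,b,c},{a,c,e},{a,c,f}} U45={{c},{a,c},{b,c},{c,e},{c,f},{a,b,c},{a,c,e},{a,c,f}}
  U123={{c},{a,b},{a,c},{a,f},{b,c},{c,e},{c,f},{a,b,c},{a,c,e},{a,c,f}} U124={{c},{a,c},{b,c},{c,e},{c,f},{a,b,c},{a,c,e},{a,c,f}} U125={{c},{a,c},{b,c},{c,e},{c,f},{a,b,c},{a,c,e},{a,c,f}} U134={{c},{a,c},{b,c},{c,e},{c,f},{a,b,c},{a,c,e},{a,c,f}} U135={{c},{a,c},{b,c},{c,e},{c,f},{a,b,c},{a,c,e},{a,c,f}} U145={{c},{a,c},{b,c},{c,e},{c,f},{a,b,c},{a,c,e},{a,c,f}} U234={{c},{a,c},{b,c},{c,e},{c,f},{a,b,c},{a,c,e},{a,c,f}} U235={{c},{a,c},{b,c},{c,e},{c,f},{a,b,c},{a,c,e},{a,c,f}} U245={{c},{a,c},{b,c},{c,e},{c,f},{a,b,c},{a,c,e},{a,c,f}} U345={{c},{a,c},{b,c},{c,e},{c,f},{a,b,c},{a,c,e},{a,c,f}}
  U1234={{c},{a,c},{b,c},{c,e},{c,f},{a,b,c},{a,c,e},{a,c,f}} U1235={{c},{a,c},{b,c},{c,e},{c,f},{a,b,c},{a,c,e},{a,c,f}} U1245={{c},{a,c},{b,c},{c,e},{c,f},{a,b,c},{a,c,e},{a,c,f}} U1345={{c},{a,c},{b,c},{c,e},{c,f},{a,b,c},{a,c,e},{a,c,f}} U2345={{c},{a,c},{b,c},{c,e},{c,f},{a,b,c},{a,c,e},{a,c,f}}
  U12345={{c},{a,c},{b,c},{c,e},{c,f},{a,b,c},{a,c,e},{a,c,f}}
components per intersection:
  U1: {{a},{c},{f},{a,b},{a,c},{a,e},{a,f},{b,c},{c,e},{c,f},{a,b,c},{a,c,e},{a,c,f}}
  U2: {{b},{c},{f},{a,b},{a,c},{a,f},{b,c},{c,e},{c,f},{a,b,c},{a,c,e},{a,c,f}}
  U3: {{a},{c},{e},{a,b},{a,c},{a,e},{a,f},{b,c},{c,e},{c,f},{a,b,c},{a,c,e},{a,c,f}}
  U4: {{c},{a,c},{b,c},{c,e},{c,f},{a,b,c},{a,c,e},{a,c,f}}
  U5: {{c},{a,c},{b,c},{c,e},{c,f},{a,b,c},{a,c,e},{a,c,f}} {{d}}
  U12: {{c},{f},{a,b},{a,c},{a,f},{b,c},{c,e},{c,f},{a,b,c},{a,c,e},{a,c,f}}
  U13: {{a},{c},{a,b},{a,c},{a,e},{a,f},{b,c},{c,e},{c,f},{a,b,c},{a,c,e},{a,c,f}}
  U14: {{c},{a,c},{b,c},{c,e},{c,f},{a,b,c},{a,c,e},{a,c,f}}
  U15: {{c},{a,c},{b,c},{c,e},{c,f},{a,b,c},{a,c,e},{a,c,f}}
  U23: {{c},{a,b},{a,c},{a,f},{b,c},{c,e},{c,f},{a,b,c},{a,c,e},{a,c,f}}
  U24: {{c},{a,c},{b,c},{c,e},{c,f},{a,b,c},{a,c,e},{a,c,f}}
  U25: {{c},{a,c},{b,c},{c,e},{c,f},{a,b,c},{a,c,e},{a,c,f}}
  U34: {{c},{a,c},{b,c},{c,e},{c,f},{a,b,c},{a,c,e},{a,c,f}}
  U35: {{c},{a,c},{b,c},{c,e},{c,f},{a,b,c},{a,c,e},{a,c,f}}
  U45: {{c},{a,c},{b,c},{c,e},{c,f},{a,b,c},{a,c,e},{a,c,f}}
  U123: {{c},{a,b},{a,c},{a,f},{b,c},{c,e},{c,f},{a,b,c},{a,c,e},{a,c,f}}
  U124: {{c},{a,c},{b,c},{c,e},{c,f},{a,b,c},{a,c,e},{a,c,f}}
  U125: {{c},{a,c},{b,c},{c,e},{c,f},{a,b,c},{a,c,e},{a,c,f}}
  U134: {{c},{a,c},{b,c},{c,e},{c,f},{a,b,c},{a,c,e},{a,c,f}}
  U135: {{c},{a,c},{b,c},{c,e},{c,f},{a,b,c},{a,c,e},{a,c,f}}
  U145: {{c},{a,c},{b,c},{c,e},{c,f},{a,b,c},{a,c,e},{a,c,f}}
  U234: {{c},{a,c},{b,c},{c,e},{c,f},{a,b,c},{a,c,e},{a,c,f}}
  U235: {{c},{a,c},{b,c},{c,e},{c,f},{a,b,c},{a,c,e},{a,c,f}}
  U245: {{c},{a,c},{b,c},{c,e},{c,f},{a,b,c},{a,c,e},{a,c,f}}
  U345: {{c},{a,c},{b,c},{c,e},{c,f},{a,b,c},{a,c,e},{a,c,f}}
  U1234: {{c},{a,c},{b,c},{c,e},{c,f},{a,b,c},{a,c,e},{a,c,f}}
  U1235: {{c},{a,c},{b,c},{c,e},{c,f},{a,b,c},{a,c,e},{a,c,f}}
  U1245: {{c},{a,c},{b,c},{c,e},{c,f},{a,b,c},{a,c,e},{a,c,f}}
  U1345: {{c},{a,c},{b,c},{c,e},{c,f},{a,b,c},{a,c,e},{a,c,f}}
  U2345: {{c},{a,c},{b,c},{c,e},{c,f},{a,b,c},{a,c,e},{a,c,f}}
  U12345: {{c},{a,c},{b,c},{c,e},{c,f},{a,b,c},{a,c,e},{a,c,f}}
C dims 6,10,10,5; δ0: rk 4, SNF 1^4; δ1: rk 6, SNF 1^6; δ2: rk 4, SNF 1^4
degree 0: 6−4−0 = 2 → Ȟ^0 ≅ Z^2
degree 1: 10−6−4 = 0 → Ȟ^1 ≅ 0
degree 2: 10−4−6 = 0 → Ȟ^2 ≅ 0

Ȟ^0(U;F) ≅ Z^2; Ȟ^1(U;F) ≅ 0; Ȟ^2(U;F) ≅ 0


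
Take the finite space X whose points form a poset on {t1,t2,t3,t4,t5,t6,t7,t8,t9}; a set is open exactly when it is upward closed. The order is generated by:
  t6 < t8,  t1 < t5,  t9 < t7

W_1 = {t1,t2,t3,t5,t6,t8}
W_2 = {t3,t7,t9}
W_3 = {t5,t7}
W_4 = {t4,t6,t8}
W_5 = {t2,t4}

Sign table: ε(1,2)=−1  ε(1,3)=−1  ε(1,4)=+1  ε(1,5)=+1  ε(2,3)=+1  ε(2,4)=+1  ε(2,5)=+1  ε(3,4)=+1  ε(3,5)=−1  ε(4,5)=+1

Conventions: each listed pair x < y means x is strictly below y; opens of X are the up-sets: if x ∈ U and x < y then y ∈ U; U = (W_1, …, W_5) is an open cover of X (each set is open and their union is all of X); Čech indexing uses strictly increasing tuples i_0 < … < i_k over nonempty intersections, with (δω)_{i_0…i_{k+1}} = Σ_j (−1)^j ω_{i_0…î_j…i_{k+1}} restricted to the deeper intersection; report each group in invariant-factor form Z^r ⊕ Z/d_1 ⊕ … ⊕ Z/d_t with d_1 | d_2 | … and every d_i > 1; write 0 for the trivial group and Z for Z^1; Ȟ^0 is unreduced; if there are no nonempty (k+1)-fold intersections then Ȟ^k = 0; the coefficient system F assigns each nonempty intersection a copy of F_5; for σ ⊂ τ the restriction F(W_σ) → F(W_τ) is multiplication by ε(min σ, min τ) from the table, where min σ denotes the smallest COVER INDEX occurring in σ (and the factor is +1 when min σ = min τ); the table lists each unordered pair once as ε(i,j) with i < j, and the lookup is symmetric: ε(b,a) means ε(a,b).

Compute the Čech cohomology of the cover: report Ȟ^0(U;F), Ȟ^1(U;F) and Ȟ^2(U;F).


intersection data:
  W12={t3} W13={t5} W14={t6,t8} W15={t2} W23={t7} W45={t4}
C dims 5,6; δ0: rk_F5 4
Ȟ^0 = (5 − 4) − 0 = 1, so Ȟ^0 ≅ Z/5
Ȟ^1 = (6 − 0) − 4 = 2, so Ȟ^1 ≅ Z/5 ⊕ Z/5
Ȟ^2 = (0 − 0) − 0 = 0, so Ȟ^2 ≅ 0

Ȟ^0 = Z/5, Ȟ^1 = Z/5 ⊕ Z/5 and Ȟ^2 = 0


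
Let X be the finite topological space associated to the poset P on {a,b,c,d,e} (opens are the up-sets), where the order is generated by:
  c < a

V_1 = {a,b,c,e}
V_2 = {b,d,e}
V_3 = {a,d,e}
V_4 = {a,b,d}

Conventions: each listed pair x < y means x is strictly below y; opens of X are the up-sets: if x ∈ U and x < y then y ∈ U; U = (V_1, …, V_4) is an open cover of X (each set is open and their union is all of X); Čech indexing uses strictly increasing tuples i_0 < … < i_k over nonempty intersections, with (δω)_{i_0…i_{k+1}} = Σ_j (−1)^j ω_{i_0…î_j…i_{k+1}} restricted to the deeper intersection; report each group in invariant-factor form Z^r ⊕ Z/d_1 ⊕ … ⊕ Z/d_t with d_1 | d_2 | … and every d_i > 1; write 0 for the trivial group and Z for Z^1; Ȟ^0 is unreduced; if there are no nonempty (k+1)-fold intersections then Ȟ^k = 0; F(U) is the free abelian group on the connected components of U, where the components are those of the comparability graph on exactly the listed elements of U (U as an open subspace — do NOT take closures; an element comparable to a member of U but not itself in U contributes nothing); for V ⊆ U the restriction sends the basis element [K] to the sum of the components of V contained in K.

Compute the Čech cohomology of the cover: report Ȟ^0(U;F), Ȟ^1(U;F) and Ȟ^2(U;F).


Ȟ^0(U;F) ≅ Z^4; Ȟ^1(U;F) ≅ 0; Ȟ^2(U;F) ≅ 0

nonempty intersections:
  V12={b,e} V13={a,e} V14={a,b} V23={d,e} V24={b,d} V34={a,d}
  V123={e} V124={b} V134={a} V234={d}
components per intersection:
  V1: {a,c} {b} {e}
  V2: {b} {d} {e}
  V3: {a} {d} {e}
  V4: {a} {b} {d}
  V12: {b} {e}
  V13: {a} {e}
  V14: {a} {b}
  V23: {d} {e}
  V24: {b} {d}
  V34: {a} {d}
  V123: {e}
  V124: {b}
  V134: {a}
  V234: {d}
C dims 12,12,4; δ0: rk 8, SNF 1^8; δ1: rk 4, SNF 1^4
Ȟ^0: (12−8)−0=4 ⇒ Z^4
Ȟ^1: (12−4)−8=0 ⇒ 0
Ȟ^2: (4−0)−4=0 ⇒ 0


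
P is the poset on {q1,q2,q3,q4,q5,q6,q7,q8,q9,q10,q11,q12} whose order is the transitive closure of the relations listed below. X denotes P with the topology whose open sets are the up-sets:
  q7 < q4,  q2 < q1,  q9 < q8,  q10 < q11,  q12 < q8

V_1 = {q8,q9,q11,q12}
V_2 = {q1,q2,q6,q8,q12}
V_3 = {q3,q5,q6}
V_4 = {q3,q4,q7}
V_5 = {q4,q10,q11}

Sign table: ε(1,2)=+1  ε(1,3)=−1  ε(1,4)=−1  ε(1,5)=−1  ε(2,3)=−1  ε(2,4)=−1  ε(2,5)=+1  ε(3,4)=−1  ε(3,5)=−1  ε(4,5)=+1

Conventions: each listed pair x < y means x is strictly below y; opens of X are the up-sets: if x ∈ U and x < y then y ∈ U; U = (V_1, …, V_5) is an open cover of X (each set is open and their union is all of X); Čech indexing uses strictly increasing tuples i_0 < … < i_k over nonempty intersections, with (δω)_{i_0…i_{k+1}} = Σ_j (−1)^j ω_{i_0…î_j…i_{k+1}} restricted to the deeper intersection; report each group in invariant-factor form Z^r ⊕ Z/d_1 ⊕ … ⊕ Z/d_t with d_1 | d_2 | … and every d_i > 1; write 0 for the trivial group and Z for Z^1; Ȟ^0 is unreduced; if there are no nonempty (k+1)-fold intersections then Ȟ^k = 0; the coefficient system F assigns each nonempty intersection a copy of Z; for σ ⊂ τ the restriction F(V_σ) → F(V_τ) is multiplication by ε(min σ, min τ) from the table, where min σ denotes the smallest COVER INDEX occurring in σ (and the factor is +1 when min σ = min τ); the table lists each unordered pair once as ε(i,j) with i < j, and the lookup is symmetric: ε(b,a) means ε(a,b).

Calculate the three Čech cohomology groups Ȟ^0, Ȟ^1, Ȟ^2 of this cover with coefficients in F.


Ȟ^0 = 0, Ȟ^1 = Z/2 and Ȟ^2 = 0

nerve simplices:
  V12={q8,q12} V15={q11} V23={q6} V34={q3} V45={q4}
C dims 5,5; δ0: rk 5, SNF 1^4·2
degree 0: 5−5−0 = 0 → Ȟ^0 ≅ 0
degree 1: 5−0−5 = 0 plus torsion [2] → Ȟ^1 ≅ Z/2
degree 2: 0−0−0 = 0 → Ȟ^2 ≅ 0


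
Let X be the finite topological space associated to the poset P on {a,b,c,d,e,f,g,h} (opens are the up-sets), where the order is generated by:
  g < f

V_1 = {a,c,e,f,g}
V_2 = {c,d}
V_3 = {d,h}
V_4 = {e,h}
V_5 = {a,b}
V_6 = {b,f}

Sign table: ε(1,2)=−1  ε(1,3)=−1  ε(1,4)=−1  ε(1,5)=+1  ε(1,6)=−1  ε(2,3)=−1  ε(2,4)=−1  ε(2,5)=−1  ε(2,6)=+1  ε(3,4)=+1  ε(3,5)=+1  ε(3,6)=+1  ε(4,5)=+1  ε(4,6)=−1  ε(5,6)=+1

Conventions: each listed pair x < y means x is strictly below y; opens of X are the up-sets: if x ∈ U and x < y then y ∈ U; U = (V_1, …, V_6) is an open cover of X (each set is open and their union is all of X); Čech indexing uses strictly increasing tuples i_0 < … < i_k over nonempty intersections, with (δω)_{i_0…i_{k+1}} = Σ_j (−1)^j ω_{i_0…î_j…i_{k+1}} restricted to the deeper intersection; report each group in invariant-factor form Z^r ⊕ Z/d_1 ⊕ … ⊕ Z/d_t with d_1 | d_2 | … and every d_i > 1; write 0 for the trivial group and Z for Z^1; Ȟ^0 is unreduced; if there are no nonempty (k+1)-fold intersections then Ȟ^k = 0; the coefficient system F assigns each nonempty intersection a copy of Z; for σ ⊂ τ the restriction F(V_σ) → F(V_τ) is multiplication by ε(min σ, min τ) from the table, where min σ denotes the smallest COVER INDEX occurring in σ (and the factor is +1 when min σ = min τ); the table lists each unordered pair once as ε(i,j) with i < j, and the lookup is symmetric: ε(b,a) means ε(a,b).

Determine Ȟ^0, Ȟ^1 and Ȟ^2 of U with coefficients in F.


Ȟ^0 ≅ 0, Ȟ^1 ≅ Z ⊕ Z/2, Ȟ^2 ≅ 0

nerve of the cover:
  V12={c} V14={e} V15={a} V16={f} V23={d} V34={h} V56={b}
C dims 6,7; δ0: rk 6, SNF 1^5·2
Ȟ^0 = (6 − 6) − 0 = 0, so Ȟ^0 ≅ 0
Ȟ^1 = (7 − 0) − 6 = 1 plus torsion [2], so Ȟ^1 ≅ Z ⊕ Z/2
Ȟ^2 = (0 − 0) − 0 = 0, so Ȟ^2 ≅ 0


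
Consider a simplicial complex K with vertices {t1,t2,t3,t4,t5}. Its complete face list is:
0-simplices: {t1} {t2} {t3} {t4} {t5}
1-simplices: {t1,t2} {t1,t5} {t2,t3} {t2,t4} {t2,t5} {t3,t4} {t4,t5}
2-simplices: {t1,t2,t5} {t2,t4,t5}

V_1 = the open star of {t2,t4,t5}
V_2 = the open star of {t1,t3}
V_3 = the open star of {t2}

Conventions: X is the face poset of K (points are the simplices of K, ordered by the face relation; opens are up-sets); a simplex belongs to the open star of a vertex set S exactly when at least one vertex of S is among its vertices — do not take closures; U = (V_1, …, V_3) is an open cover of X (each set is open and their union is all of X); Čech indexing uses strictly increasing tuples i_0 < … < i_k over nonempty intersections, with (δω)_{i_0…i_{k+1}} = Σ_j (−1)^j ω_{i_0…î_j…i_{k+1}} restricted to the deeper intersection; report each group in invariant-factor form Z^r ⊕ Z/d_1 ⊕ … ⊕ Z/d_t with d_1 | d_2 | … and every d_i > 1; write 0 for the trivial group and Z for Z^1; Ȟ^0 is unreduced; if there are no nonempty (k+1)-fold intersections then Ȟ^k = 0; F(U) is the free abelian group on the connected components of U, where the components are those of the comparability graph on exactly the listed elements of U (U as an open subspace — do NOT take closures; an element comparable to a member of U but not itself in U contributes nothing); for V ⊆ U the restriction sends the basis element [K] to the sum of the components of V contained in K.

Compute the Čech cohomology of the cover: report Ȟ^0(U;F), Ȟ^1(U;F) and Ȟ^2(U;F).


Ȟ^0(U;F) ≅ Z; Ȟ^1(U;F) ≅ Z; Ȟ^2(U;F) ≅ 0

intersection data:
  V1={{t2},{t4},{t5},{t1,t2},{t1,t5},{t2,t3},{t2,t4},{t2,t5},{t3,t4},{t4,t5},{t1,t2,t5},{t2,t4,t5}} V2={{t1},{t3},{t1,t2},{t1,t5},{t2,t3},{t3,t4},{t1,t2,t5}} V3={{t2},{t1,t2},{t2,t3},{t2,t4},{t2,t5},{t1,t2,t5},{t2,t4,t5}}
  V12={{t1,t2},{t1,t5},{t2,t3},{t3,t4},{t1,t2,t5}} V13={{t2},{t1,t2},{t2,t3},{t2,t4},{t2,t5},{t1,t2,t5},{t2,t4,t5}} V23={{t1,t2},{t2,t3},{t1,t2,t5}}
  V123={{t1,t2},{t2,t3},{t1,t2,t5}}
components per intersection:
  V1: {{t2},{t4},{t5},{t1,t2},{t1,t5},{t2,t3},{t2,t4},{t2,t5},{t3,t4},{t4,t5},{t1,t2,t5},{t2,t4,t5}}
  V2: {{t1},{t1,t2},{t1,t5},{t1,t2,t5}} {{t3},{t2,t3},{t3,t4}}
  V3: {{t2},{t1,t2},{t2,t3},{t2,t4},{t2,t5},{t1,t2,t5},{t2,t4,t5}}
  V12: {{t1,t2},{t1,t5},{t1,t2,t5}} {{t2,t3}} {{t3,t4}}
  V13: {{t2},{t1,t2},{t2,t3},{t2,t4},{t2,t5},{t1,t2,t5},{t2,t4,t5}}
  V23: {{t1,t2},{t1,t2,t5}} {{t2,t3}}
  V123: {{t1,t2},{t1,t2,t5}} {{t2,t3}}
C dims 4,6,2; δ0: rk 3, SNF 1^3; δ1: rk 2, SNF 1^2
Ȟ^0 = (4 − 3) − 0 = 1, so Ȟ^0 ≅ Z
Ȟ^1 = (6 − 2) − 3 = 1, so Ȟ^1 ≅ Z
Ȟ^2 = (2 − 0) − 2 = 0, so Ȟ^2 ≅ 0


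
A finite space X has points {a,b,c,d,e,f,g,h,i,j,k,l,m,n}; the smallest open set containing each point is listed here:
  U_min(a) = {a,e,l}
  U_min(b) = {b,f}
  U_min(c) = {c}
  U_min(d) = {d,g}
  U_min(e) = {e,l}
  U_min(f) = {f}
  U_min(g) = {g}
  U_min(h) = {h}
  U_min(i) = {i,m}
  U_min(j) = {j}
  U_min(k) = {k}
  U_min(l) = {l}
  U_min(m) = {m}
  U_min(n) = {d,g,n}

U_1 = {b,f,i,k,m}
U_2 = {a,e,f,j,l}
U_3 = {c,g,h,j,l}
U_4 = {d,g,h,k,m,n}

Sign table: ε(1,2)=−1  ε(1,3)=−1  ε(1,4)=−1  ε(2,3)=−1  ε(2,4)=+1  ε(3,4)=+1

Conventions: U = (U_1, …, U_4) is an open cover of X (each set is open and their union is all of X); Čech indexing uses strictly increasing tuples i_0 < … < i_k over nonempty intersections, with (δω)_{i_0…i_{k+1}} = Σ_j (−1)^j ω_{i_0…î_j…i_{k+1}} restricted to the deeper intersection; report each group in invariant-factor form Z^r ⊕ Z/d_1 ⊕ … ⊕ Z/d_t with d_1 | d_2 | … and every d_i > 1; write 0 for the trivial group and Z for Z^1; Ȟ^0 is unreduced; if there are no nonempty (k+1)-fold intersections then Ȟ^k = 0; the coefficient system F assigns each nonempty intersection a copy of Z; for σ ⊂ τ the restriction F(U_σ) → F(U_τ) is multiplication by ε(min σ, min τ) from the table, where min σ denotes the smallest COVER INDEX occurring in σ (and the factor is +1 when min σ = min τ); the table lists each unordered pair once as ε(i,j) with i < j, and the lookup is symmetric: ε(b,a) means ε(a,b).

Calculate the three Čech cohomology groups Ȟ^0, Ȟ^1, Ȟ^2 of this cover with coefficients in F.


nerve simplices:
  U12={f} U14={k,m} U23={j,l} U34={g,h}
C dims 4,4; δ0: rk 4, SNF 1^3·2
degree 0: 4−4−0 = 0 → Ȟ^0 ≅ 0
degree 1: 4−0−4 = 0 plus torsion [2] → Ȟ^1 ≅ Z/2
degree 2: 0−0−0 = 0 → Ȟ^2 ≅ 0

Ȟ^0(U;F) ≅ 0; Ȟ^1(U;F) ≅ Z/2; Ȟ^2(U;F) ≅ 0


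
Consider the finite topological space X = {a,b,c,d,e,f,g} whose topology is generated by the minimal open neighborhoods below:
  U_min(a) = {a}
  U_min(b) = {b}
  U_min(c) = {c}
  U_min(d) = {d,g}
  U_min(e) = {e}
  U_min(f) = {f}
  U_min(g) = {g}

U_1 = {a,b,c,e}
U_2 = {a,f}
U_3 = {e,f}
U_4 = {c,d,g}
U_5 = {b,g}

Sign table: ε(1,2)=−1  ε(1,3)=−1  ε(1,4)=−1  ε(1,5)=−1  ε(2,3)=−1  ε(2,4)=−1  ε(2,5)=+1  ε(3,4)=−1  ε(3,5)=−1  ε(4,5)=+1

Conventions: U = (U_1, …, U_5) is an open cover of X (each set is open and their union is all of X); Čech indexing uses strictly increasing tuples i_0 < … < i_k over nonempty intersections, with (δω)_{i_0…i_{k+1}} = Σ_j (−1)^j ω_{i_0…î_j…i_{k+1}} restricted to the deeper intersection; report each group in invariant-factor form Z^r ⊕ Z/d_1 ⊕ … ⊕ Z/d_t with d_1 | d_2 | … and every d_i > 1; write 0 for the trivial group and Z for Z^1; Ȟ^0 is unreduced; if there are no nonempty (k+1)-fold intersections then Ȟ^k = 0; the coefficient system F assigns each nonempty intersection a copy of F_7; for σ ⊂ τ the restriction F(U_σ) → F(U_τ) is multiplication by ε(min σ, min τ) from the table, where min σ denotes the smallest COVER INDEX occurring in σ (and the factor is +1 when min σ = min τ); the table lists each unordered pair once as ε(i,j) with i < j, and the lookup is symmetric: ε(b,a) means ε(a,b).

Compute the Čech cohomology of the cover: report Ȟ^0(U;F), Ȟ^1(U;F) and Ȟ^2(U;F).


intersection data:
  U12={a} U13={e} U14={c} U15={b} U23={f} U45={g}
C dims 5,6; δ0: rk_F7 5
Ȟ^0 = (5 − 5) − 0 = 0, so Ȟ^0 ≅ 0
Ȟ^1 = (6 − 0) − 5 = 1, so Ȟ^1 ≅ Z/7
Ȟ^2 = (0 − 0) − 0 = 0, so Ȟ^2 ≅ 0

Ȟ^0(U;F) ≅ 0,  Ȟ^1(U;F) ≅ Z/7,  Ȟ^2(U;F) ≅ 0


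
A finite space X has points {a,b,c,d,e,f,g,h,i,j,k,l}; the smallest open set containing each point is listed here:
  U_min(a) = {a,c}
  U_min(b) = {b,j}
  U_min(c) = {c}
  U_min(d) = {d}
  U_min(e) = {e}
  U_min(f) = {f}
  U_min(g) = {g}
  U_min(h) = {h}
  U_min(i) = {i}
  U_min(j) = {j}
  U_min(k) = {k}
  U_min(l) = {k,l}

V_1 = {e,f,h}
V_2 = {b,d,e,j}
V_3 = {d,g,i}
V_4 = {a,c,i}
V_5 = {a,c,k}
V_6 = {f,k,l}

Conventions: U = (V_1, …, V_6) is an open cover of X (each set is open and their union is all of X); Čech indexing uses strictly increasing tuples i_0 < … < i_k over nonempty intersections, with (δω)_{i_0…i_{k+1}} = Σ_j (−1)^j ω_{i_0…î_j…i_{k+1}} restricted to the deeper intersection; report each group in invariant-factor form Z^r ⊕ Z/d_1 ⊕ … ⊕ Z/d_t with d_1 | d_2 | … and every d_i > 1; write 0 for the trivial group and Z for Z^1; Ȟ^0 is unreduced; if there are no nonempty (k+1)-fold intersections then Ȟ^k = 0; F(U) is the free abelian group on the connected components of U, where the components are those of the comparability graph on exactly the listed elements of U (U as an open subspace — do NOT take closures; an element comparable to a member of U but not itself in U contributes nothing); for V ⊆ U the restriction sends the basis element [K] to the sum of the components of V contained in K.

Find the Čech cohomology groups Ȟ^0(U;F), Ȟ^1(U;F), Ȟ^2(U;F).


Ȟ^0 ≅ Z^9, Ȟ^1 ≅ 0, Ȟ^2 ≅ 0

cover nerve:
  V12={e} V16={f} V23={d} V34={i} V45={a,c} V56={k}
components per intersection:
  V1: {e} {f} {h}
  V2: {b,j} {d} {e}
  V3: {d} {g} {i}
  V4: {a,c} {i}
  V5: {a,c} {k}
  V6: {f} {k,l}
  V12: {e}
  V16: {f}
  V23: {d}
  V34: {i}
  V45: {a,c}
  V56: {k}
C dims 15,6; δ0: rk 6, SNF 1^6
Ȟ^0: (15−6)−0=9 ⇒ Z^9
Ȟ^1: (6−0)−6=0 ⇒ 0
Ȟ^2: (0−0)−0=0 ⇒ 0


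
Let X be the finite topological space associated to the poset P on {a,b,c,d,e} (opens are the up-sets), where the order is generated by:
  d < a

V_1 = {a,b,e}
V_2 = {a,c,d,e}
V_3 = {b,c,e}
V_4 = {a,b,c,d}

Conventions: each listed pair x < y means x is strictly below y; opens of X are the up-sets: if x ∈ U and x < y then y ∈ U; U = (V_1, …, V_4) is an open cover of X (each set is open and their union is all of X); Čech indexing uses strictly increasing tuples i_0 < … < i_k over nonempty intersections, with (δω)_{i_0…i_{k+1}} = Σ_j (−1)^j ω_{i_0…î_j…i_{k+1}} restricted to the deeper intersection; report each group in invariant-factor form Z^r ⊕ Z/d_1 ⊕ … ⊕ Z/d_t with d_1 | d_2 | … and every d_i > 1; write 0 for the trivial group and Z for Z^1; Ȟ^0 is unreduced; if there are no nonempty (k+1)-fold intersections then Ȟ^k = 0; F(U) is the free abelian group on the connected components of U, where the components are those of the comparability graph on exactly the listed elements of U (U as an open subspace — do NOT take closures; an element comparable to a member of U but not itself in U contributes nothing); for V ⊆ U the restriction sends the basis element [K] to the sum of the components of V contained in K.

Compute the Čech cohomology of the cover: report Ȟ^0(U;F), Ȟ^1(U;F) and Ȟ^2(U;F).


Ȟ^0(U;F) ≅ Z^4, Ȟ^1(U;F) ≅ 0, Ȟ^2(U;F) ≅ 0

intersection data:
  V12={a,e} V13={b,e} V14={a,b} V23={c,e} V24={a,c,d} V34={b,c}
  V123={e} V124={a} V134={b} V234={c}
components per intersection:
  V1: {a} {b} {e}
  V2: {a,d} {c} {e}
  V3: {b} {c} {e}
  V4: {a,d} {b} {c}
  V12: {a} {e}
  V13: {b} {e}
  V14: {a} {b}
  V23: {c} {e}
  V24: {a,d} {c}
  V34: {b} {c}
  V123: {e}
  V124: {a}
  V134: {b}
  V234: {c}
C dims 12,12,4; δ0: rk 8, SNF 1^8; δ1: rk 4, SNF 1^4
Ȟ^0 = (12 − 8) − 0 = 4, so Ȟ^0 ≅ Z^4
Ȟ^1 = (12 − 4) − 8 = 0, so Ȟ^1 ≅ 0
Ȟ^2 = (4 − 0) − 4 = 0, so Ȟ^2 ≅ 0


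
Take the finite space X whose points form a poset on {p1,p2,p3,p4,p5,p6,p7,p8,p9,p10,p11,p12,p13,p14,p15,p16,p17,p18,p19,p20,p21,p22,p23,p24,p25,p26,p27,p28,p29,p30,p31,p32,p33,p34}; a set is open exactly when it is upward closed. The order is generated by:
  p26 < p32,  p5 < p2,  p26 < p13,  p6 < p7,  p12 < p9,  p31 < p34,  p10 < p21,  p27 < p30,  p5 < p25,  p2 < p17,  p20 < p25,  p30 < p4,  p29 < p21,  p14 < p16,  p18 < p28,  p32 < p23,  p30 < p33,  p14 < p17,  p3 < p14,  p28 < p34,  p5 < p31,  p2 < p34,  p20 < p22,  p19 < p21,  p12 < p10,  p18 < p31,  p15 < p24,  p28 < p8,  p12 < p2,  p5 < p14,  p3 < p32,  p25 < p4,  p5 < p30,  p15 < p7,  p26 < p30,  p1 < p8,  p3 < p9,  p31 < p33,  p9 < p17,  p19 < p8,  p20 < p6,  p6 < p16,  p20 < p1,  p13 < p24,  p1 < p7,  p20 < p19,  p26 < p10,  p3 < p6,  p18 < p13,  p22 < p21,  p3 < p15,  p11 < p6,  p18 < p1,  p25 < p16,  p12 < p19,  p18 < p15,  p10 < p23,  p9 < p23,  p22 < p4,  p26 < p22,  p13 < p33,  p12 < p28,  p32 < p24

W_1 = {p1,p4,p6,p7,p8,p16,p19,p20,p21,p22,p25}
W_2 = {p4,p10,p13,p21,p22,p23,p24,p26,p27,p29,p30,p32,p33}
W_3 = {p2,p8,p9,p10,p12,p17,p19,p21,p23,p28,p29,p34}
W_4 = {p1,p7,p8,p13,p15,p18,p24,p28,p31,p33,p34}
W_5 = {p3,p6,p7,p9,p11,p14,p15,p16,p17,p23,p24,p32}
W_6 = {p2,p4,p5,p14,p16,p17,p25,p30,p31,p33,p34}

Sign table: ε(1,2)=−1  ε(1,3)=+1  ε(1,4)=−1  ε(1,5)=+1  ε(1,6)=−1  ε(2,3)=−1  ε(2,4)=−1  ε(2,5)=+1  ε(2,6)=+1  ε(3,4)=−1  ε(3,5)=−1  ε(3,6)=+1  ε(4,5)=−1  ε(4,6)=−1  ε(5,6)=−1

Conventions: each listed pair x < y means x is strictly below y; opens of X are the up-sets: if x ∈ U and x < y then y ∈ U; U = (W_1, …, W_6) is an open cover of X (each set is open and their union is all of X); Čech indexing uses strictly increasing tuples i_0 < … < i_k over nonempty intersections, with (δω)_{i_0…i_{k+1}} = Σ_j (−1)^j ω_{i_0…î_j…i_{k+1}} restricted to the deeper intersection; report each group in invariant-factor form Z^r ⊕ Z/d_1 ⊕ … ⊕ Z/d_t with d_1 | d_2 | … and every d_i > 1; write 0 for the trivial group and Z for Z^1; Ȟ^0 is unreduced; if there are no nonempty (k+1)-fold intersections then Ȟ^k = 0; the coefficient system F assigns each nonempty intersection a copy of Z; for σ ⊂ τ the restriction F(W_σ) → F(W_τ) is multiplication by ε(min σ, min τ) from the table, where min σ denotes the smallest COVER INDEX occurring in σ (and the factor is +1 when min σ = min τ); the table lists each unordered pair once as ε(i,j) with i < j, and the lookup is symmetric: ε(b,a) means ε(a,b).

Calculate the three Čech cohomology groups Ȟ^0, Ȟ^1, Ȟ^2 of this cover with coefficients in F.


Ȟ^0 = 0,  Ȟ^1 = Z/2,  Ȟ^2 = Z

intersection data:
  W12={p4,p21,p22} W13={p8,p19,p21} W14={p1,p7,p8} W15={p6,p7,p16} W16={p4,p16,p25} W23={p10,p21,p23,p29} W24={p13,p24,p33} W25={p23,p24,p32} W26={p4,p30,p33} W34={p8,p28,p34} W35={p9,p17,p23} W36={p2,p17,p34} W45={p7,p15,p24} W46={p31,p33,p34} W56={p14,p16,p17}
  W123={p21} W126={p4} W134={p8} W145={p7} W156={p16} W235={p23} W245={p24} W246={p33} W346={p34} W356={p17}
C dims 6,15,10; δ0: rk 6, SNF 1^5·2; δ1: rk 9, SNF 1^9
Ȟ^0 = (6 − 6) − 0 = 0, so Ȟ^0 ≅ 0
Ȟ^1 = (15 − 9) − 6 = 0 plus torsion [2], so Ȟ^1 ≅ Z/2
Ȟ^2 = (10 − 0) − 9 = 1, so Ȟ^2 ≅ Z


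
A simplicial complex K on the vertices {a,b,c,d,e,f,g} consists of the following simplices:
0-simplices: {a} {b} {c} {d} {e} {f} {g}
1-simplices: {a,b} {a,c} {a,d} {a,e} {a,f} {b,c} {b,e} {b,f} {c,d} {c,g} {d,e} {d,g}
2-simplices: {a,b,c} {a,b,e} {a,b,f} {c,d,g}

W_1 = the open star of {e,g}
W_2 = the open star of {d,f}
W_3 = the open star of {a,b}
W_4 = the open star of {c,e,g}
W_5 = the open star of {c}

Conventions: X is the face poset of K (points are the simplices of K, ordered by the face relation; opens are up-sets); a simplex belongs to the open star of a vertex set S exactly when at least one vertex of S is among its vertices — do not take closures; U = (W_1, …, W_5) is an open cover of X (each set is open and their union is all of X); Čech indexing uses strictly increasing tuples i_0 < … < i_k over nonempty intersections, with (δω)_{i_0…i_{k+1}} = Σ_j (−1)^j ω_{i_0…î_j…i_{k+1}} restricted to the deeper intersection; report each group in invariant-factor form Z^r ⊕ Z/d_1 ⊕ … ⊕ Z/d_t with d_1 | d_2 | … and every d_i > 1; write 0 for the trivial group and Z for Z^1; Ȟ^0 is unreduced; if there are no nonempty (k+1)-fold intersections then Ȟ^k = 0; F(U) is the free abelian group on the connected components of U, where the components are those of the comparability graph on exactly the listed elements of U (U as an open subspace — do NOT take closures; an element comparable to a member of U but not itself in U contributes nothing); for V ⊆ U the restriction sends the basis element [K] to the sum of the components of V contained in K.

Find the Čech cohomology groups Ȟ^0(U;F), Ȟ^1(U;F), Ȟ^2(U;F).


nonempty intersections:
  W1={{e},{g},{a,e},{b,e},{c,g},{d,e},{d,g},{a,b,e},{c,d,g}} W2={{d},{f},{a,d},{a,f},{b,f},{c,d},{d,e},{d,g},{a,b,f},{c,d,g}} W3={{a},{b},{a,b},{a,c},{a,d},{a,e},{a,f},{b,c},{b,e},{b,f},{a,b,c},{a,b,e},{a,b,f}} W4={{c},{e},{g},{a,c},{a,e},{b,c},{b,e},{c,d},{c,g},{d,e},{d,g},{a,b,c},{a,b,e},{c,d,g}} W5={{c},{a,c},{b,c},{c,d},{c,g},{a,b,c},{c,d,g}}
  W12={{d,e},{d,g},{c,d,g}} W13={{a,e},{b,e},{a,b,e}} W14={{e},{g},{a,e},{b,e},{c,g},{d,e},{d,g},{a,b,e},{c,d,g}} W15={{c,g},{c,d,g}} W23={{a,d},{a,f},{b,f},{a,b,f}} W24={{c,d},{d,e},{d,g},{c,d,g}} W25={{c,d},{c,d,g}} W34={{a,c},{a,e},{b,c},{b,e},{a,b,c},{a,b,e}} W35={{a,c},{b,c},{a,b,c}} W45={{c},{a,c},{b,c},{c,d},{c,g},{a,b,c},{c,d,g}}
  W124={{d,e},{d,g},{c,d,g}} W125={{c,d,g}} W134={{a,e},{b,e},{a,b,e}} W145={{c,g},{c,d,g}} W245={{c,d},{c,d,g}} W345={{a,c},{b,c},{a,b,c}}
  W1245={{c,d,g}}
components per intersection:
  W1: {{e},{a,e},{b,e},{d,e},{a,b,e}} {{g},{c,g},{d,g},{c,d,g}}
  W2: {{d},{a,d},{c,d},{d,e},{d,g},{c,d,g}} {{f},{a,f},{b,f},{a,b,f}}
  W3: {{a},{b},{a,b},{a,c},{a,d},{a,e},{a,f},{b,c},{b,e},{b,f},{a,b,c},{a,b,e},{a,b,f}}
  W4: {{c},{g},{a,c},{b,c},{c,d},{c,g},{d,g},{a,b,c},{c,d,g}} {{e},{a,e},{b,e},{d,e},{a,b,e}}
  W5: {{c},{a,c},{b,c},{c,d},{c,g},{a,b,c},{c,d,g}}
  W12: {{d,e}} {{d,g},{c,d,g}}
  W13: {{a,e},{b,e},{a,b,e}}
  W14: {{e},{a,e},{b,e},{d,e},{a,b,e}} {{g},{c,g},{d,g},{c,d,g}}
  W15: {{c,g},{c,d,g}}
  W23: {{a,d}} {{a,f},{b,f},{a,b,f}}
  W24: {{c,d},{d,g},{c,d,g}} {{d,e}}
  W25: {{c,d},{c,d,g}}
  W34: {{a,c},{b,c},{a,b,c}} {{a,e},{b,e},{a,b,e}}
  W35: {{a,c},{b,c},{a,b,c}}
  W45: {{c},{a,c},{b,c},{c,d},{c,g},{a,b,c},{c,d,g}}
  W124: {{d,e}} {{d,g},{c,d,g}}
  W125: {{c,d,g}}
  W134: {{a,e},{b,e},{a,b,e}}
  W145: {{c,g},{c,d,g}}
  W245: {{c,d},{c,d,g}}
  W345: {{a,c},{b,c},{a,b,c}}
  W1245: {{c,d,g}}
C dims 8,15,7,1; δ0: rk 7, SNF 1^7; δ1: rk 6, SNF 1^6; δ2: rk 1, SNF 1^1
Ȟ^0: (8−7)−0=1 ⇒ Z
Ȟ^1: (15−6)−7=2 ⇒ Z^2
Ȟ^2: (7−1)−6=0 ⇒ 0

Ȟ^0(U;F) ≅ Z, Ȟ^1(U;F) ≅ Z^2 and Ȟ^2(U;F) ≅ 0
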